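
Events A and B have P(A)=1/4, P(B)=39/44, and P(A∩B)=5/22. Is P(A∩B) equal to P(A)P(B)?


P(A)*P(B) = 1/4*39/44 = 39/176
P(A∩B) = 5/22 != 39/176, so not independent

No, A and B are not independent


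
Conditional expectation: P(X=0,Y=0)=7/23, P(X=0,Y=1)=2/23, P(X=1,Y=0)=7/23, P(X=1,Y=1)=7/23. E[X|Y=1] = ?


P(Y=1) = 9/23
E[X|Y=1] = (0*2 + 1*7)/9 = 7/9

7/9


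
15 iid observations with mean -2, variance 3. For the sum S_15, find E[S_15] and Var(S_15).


E[S_n] = n*mu = 15*-2 = -30
Var(S_n) = n*sigma^2 = 15*3 = 45

E[S_15]=-30, Var(S_15)=45


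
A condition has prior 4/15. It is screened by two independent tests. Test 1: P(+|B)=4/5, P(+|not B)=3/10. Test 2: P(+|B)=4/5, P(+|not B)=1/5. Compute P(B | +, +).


After test 1: P(+) = 4/5*4/15 + 3/10*11/15 = 13/30
P(B|+) = (16/75)/(13/30) = 32/65
After test 2 (use post1 as new prior): P(+) = 4/5*32/65 + 1/5*33/65 = 161/325
P(B|+,+) = (128/325)/(161/325) = 128/161

128/161


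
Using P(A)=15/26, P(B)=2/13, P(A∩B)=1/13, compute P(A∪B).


P(A∪B) = P(A) + P(B) - P(A∩B)
= 15/26 + 2/13 - 1/13 = 17/26

17/26


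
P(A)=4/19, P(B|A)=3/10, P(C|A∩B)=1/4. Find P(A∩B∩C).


P(A∩B∩C) = P(A) * P(B|A) * P(C|A∩B)
= 4/19 * 3/10 * 1/4
= 6/95 * 1/4 = 3/190

3/190


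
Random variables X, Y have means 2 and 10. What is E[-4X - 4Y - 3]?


E[-4X - 4Y - 3] = -4*E[X] - 4*E[Y] - 3
= (-4)*(2) + (-4)*(10) + (-3)
= -8 - 40 - 3 = -51

-51


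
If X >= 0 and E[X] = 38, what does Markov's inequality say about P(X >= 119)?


Markov: P(X >= a) <= E[X]/a
P(X >= 119) <= 38/119

38/119


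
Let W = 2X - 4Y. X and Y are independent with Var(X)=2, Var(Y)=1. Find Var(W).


Independence => Cov(X,Y)=0
Var(2X - 4Y) = 2^2*Var(X) + (-4)^2*Var(Y)
= 4*2 + 16*1 = 24

24


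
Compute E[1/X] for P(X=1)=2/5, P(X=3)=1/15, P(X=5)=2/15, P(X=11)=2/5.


E[1/X] = sum(g(x)*P(x))
= 1*2/5 + 1/3*1/15 + 1/5*2/15 + 1/11*2/5
= 1201/2475

1201/2475


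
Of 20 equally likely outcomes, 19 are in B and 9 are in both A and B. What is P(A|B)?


P(A|B) = P(A∩B)/P(B) = (9/20)/(19/20) = 9/19

9/19


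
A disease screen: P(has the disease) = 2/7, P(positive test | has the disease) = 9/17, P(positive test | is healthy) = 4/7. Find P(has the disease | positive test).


P(A) = P(A|B)P(B) + P(A|B')P(B') = 9/17*2/7 + 4/7*5/7 = 466/833
P(B|A) = P(A|B)P(B)/P(A) = (18/119)/(466/833) = 63/233

63/233


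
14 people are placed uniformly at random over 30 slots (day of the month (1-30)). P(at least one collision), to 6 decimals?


P(all different) = prod((30-i)/30 for i=0..13) = 0.026506
P(at least one match) = 1 - 0.026506 = 0.973494

0.973494


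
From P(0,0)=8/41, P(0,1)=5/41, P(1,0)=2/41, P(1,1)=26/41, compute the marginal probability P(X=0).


P(X=0) = P(0,0)+P(0,1) = 8/41 + 5/41 = 13/41

13/41


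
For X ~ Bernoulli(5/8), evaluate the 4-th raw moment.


For Bernoulli: X in {0,1}
E[X^4] = 0^4*(1-5/8) + 1^4*5/8 = 5/8

5/8


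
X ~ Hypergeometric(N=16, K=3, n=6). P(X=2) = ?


P(X=2) = C(3,2)*C(13,4) / C(16,6)
= 3*715 / 8008
= 2145/8008 = 15/56

15/56


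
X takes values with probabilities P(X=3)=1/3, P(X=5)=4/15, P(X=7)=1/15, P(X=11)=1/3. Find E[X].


E[X] = sum(x * P(x))
= 3*1/3 + 5*4/15 + 7*1/15 + 11*1/3
= 97/15

97/15


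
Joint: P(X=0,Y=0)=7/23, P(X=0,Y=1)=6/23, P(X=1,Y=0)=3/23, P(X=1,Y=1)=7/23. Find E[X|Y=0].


P(Y=0) = 10/23
E[X|Y=0] = (0*7 + 1*3)/10 = 3/10

3/10


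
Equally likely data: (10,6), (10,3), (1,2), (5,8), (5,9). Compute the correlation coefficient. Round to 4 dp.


Cov(X,Y) = 0.6800, Var(X) = 11.7600, Var(Y) = 7.4400
rho = Cov/(sqrt(VarX)*sqrt(VarY)) = 0.0727

0.0727


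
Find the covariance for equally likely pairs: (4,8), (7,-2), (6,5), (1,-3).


E[X]=9/2, E[Y]=2, E[XY]=45/4
Cov(X,Y) = E[XY] - E[X]E[Y] = 45/4 - 9/2*2 = 9/4

9/4


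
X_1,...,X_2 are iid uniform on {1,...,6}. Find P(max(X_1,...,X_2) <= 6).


P(max <= 6) = P(all X_i <= 6) = (P(X_1 <= 6))^2
= (6/6)^2 = 1^2 = 1

1


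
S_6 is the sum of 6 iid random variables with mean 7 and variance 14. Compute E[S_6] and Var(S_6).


E[S_n] = n*mu = 6*7 = 42
Var(S_n) = n*sigma^2 = 6*14 = 84

E[S_6]=42, Var(S_6)=84


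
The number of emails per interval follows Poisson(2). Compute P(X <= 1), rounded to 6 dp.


P(X<=1) = e^(-2)*2^0/0! + e^(-2)*2^1/1!
≈ 0.1353352832 + 0.2706705665
= 0.4060058497
≈ 0.406006

0.406006


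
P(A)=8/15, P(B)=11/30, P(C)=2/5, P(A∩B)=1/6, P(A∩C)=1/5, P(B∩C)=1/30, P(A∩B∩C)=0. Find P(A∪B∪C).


P(A∪B∪C) = P(A)+P(B)+P(C) - P(AB)-P(AC)-P(BC) + P(ABC)
= 8/15+11/30+2/5 - 1/6-1/5-1/30 + 0
= 9/10

9/10


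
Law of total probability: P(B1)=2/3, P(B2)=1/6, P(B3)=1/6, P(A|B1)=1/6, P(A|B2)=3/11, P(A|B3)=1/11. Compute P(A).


P(A) = P(A|B1)P(B1) + P(A|B2)P(B2) + P(A|B3)P(B3)
= 1/6*2/3 + 3/11*1/6 + 1/11*1/6
= 1/9 + 1/22 + 1/66 = 17/99

17/99


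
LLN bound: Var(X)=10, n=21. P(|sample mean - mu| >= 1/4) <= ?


Var(Xbar) = Var(X)/n = 10/21
Chebyshev: P(|Xbar-mu| >= 1/4) <= Var(Xbar)/(1/4)^2 = (10/21)/(1/16) = 160/21
Bound exceeds 1, so trivial bound: 1

1


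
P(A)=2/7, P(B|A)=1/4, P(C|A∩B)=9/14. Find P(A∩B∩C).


P(A∩B∩C) = P(A) * P(B|A) * P(C|A∩B)
= 2/7 * 1/4 * 9/14
= 1/14 * 9/14 = 9/196

9/196


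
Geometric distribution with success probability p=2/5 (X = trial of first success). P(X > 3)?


P(X > 3) = P(first 3 trials all fail) = (1-p)^3 = (3/5)^3 = 27/125

27/125


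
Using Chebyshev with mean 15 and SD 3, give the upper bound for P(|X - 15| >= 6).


k = 6/3 = 2
Chebyshev: P(|X-mu| >= k*sigma) <= 1/k^2 = 1/2^2 = 1/4

1/4


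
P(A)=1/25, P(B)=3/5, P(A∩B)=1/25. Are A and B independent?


P(A)*P(B) = 1/25*3/5 = 3/125
P(A∩B) = 1/25 != 3/125, so not independent

No, A and B are not independent


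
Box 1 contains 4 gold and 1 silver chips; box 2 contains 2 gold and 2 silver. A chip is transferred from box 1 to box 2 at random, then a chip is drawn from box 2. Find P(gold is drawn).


P(transfer gold) = 4/5; P(transfer silver) = 1/5
If gold transferred: Urn II has 3 gold of 5, so P(gold|gold moved) = 3/5
If silver transferred: Urn II has 2 gold of 5, so P(gold|silver moved) = 2/5
By total probability: P(gold) = 4/5*3/5 + 1/5*2/5 = 14/25

14/25


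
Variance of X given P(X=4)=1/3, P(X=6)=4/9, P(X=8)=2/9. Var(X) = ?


E[X] = 52/9, E[X^2] = 320/9
Var(X) = E[X^2] - (E[X])^2 = 320/9 - (52/9)^2 = 176/81

176/81


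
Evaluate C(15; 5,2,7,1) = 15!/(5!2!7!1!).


15! = 1307674368000
Denominator: 5!=120 * 2!=2 * 7!=5040 * 1!=1
Coefficient = 1307674368000 / 1209600 = 1081080

1081080


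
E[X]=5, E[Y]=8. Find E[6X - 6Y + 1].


E[6X - 6Y + 1] = 6*E[X] - 6*E[Y] + 1
= (6)*(5) + (-6)*(8) + (1)
= 30 - 48 + 1 = -17

-17


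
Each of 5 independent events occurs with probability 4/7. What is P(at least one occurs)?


P(at least one) = 1 - P(none)
P(none) = (1 - 4/7)^5 = (3/7)^5 = 243/16807
P(at least one) = 1 - 243/16807 = 16564/16807

16564/16807


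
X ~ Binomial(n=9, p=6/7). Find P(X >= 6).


P(X>=6) = P(X=6) + P(X=7) + P(X=8) + P(X=9)
= 559872/5764801 + 10077696/40353607 + 15116544/40353607 + 10077696/40353607
= 5598720/5764801

5598720/5764801


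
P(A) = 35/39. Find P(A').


P(A') = 1 - P(A) = 1 - 35/39 = 4/39

4/39


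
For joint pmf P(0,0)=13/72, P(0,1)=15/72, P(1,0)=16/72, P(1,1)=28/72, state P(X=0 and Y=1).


Read from table: P(X=0, Y=1) = 15/72 = 5/24

5/24


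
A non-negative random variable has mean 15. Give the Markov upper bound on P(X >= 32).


Markov: P(X >= a) <= E[X]/a
P(X >= 32) <= 15/32

15/32


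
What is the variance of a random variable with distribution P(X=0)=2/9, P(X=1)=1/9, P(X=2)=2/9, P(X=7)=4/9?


E[X] = 11/3, E[X^2] = 205/9
Var(X) = E[X^2] - (E[X])^2 = 205/9 - (11/3)^2 = 28/3

28/3


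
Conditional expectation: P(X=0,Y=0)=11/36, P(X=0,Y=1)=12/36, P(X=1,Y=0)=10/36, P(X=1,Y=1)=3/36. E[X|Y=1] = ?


P(Y=1) = 15/36
E[X|Y=1] = (0*12 + 1*3)/15 = 3/15 = 1/5

1/5


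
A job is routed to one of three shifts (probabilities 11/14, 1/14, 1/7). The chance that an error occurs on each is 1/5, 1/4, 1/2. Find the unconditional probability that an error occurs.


P(A) = P(A|B1)P(B1) + P(A|B2)P(B2) + P(A|B3)P(B3)
= 1/5*11/14 + 1/4*1/14 + 1/2*1/7
= 11/70 + 1/56 + 1/14 = 69/280

69/280


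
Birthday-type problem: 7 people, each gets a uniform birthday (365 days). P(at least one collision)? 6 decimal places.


P(all different) = prod((365-i)/365 for i=0..6) = 0.943764
P(at least one match) = 1 - 0.943764 = 0.056236

0.056236


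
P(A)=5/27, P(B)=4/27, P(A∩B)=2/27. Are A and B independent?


P(A)*P(B) = 5/27*4/27 = 20/729
P(A∩B) = 2/27 != 20/729, so not independent

No, A and B are not independent


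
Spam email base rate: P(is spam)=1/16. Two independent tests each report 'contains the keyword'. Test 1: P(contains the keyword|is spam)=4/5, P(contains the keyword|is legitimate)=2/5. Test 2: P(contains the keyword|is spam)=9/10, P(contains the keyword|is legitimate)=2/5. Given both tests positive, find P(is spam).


After test 1: P(+) = 4/5*1/16 + 2/5*15/16 = 17/40
P(B|+) = (1/20)/(17/40) = 2/17
After test 2 (use post1 as new prior): P(+) = 9/10*2/17 + 2/5*15/17 = 39/85
P(B|+,+) = (9/85)/(39/85) = 3/13

3/13


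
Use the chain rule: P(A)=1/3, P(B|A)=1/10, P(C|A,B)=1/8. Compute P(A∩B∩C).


P(A∩B∩C) = P(A) * P(B|A) * P(C|A∩B)
= 1/3 * 1/10 * 1/8
= 1/30 * 1/8 = 1/240

1/240


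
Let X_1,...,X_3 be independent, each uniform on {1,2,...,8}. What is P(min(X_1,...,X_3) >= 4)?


P(min >= 4) = P(all X_i >= 4) = (P(X_1 >= 4))^3
= (5/8)^3 = 125/512

125/512


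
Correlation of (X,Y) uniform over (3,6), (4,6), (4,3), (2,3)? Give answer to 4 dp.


Cov(X,Y) = 0.3750, Var(X) = 0.6875, Var(Y) = 2.2500
rho = Cov/(sqrt(VarX)*sqrt(VarY)) = 0.3015

0.3015


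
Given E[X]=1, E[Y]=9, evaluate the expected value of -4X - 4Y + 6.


E[-4X - 4Y + 6] = -4*E[X] - 4*E[Y] + 6
= (-4)*(1) + (-4)*(9) + (6)
= -4 - 36 + 6 = -34

-34


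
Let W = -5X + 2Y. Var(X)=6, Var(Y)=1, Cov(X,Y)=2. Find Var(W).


Var(-5X + 2Y) = (-5)^2*Var(X) + 2^2*Var(Y) + 2*(-5)*2*Cov(X,Y)
= 25*6 + 4*1 - 20*2
= 150 + 4 - 40 = 114

114


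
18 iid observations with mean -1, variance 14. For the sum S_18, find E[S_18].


E[S_n] = n*E[X_1] = 18*-1 = -18

-18


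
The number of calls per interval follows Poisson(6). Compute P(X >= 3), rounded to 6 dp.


P(X>=3) = 1 - P(X<=2) = 1 - (e^(-6)*6^0/0! + e^(-6)*6^1/1! + e^(-6)*6^2/2!)
≈ 1 - (0.0024787522 + 0.0148725131 + 0.0446175392)
= 1 - 0.0619688045 = 0.9380311955
≈ 0.938031

0.938031


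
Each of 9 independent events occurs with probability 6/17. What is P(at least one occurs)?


P(at least one) = 1 - P(none)
P(none) = (1 - 6/17)^9 = (11/17)^9 = 2357947691/118587876497
P(at least one) = 1 - 2357947691/118587876497 = 116229928806/118587876497

116229928806/118587876497


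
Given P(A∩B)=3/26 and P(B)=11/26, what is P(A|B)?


P(A|B) = P(A∩B)/P(B) = (3/26)/(11/26) = 3/11

3/11


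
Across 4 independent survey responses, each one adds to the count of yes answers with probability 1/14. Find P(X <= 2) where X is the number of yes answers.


P(X<=2) = P(X=0) + P(X=1) + P(X=2)
= 28561/38416 + 2197/9604 + 507/19208
= 38363/38416

38363/38416


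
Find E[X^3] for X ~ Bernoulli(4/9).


For Bernoulli: X in {0,1}
E[X^3] = 0^3*(1-4/9) + 1^3*4/9 = 4/9

4/9


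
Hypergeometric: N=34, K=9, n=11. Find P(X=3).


P(X=3) = C(9,3)*C(25,8) / C(34,11)
= 84*1081575 / 286097760
= 90852300/286097760 = 504735/1589432

504735/1589432


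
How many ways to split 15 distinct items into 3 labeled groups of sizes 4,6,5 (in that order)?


15! = 1307674368000
Denominator: 4!=24 * 6!=720 * 5!=120
Coefficient = 1307674368000 / 2073600 = 630630

630630


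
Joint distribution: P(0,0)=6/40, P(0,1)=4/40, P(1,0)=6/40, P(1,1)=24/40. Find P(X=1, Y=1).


Read from table: P(X=1, Y=1) = 24/40 = 3/5

3/5


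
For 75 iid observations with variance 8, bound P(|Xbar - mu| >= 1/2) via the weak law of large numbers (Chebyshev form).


Var(Xbar) = Var(X)/n = 8/75
Chebyshev: P(|Xbar-mu| >= 1/2) <= Var(Xbar)/(1/2)^2 = (8/75)/(1/4) = 32/75

32/75


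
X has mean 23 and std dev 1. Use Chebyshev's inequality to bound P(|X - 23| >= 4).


k = 4/1 = 4
Chebyshev: P(|X-mu| >= k*sigma) <= 1/k^2 = 1/4^2 = 1/16

1/16


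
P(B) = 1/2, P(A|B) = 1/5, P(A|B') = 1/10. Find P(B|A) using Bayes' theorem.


P(A) = P(A|B)P(B) + P(A|B')P(B') = 1/5*1/2 + 1/10*1/2 = 3/20
P(B|A) = P(A|B)P(B)/P(A) = (1/10)/(3/20) = 2/3

2/3


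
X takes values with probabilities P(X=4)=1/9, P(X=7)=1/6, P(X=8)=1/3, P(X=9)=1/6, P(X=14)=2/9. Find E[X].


E[X] = sum(x * P(x))
= 4*1/9 + 7*1/6 + 8*1/3 + 9*1/6 + 14*2/9
= 80/9

80/9


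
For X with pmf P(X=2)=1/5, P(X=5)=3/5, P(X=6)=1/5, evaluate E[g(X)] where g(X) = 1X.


E[1X] = sum(g(x)*P(x))
= 2*1/5 + 5*3/5 + 6*1/5
= 23/5

23/5


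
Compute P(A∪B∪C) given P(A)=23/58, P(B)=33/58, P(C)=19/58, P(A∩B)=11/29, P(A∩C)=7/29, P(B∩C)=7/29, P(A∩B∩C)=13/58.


P(A∪B∪C) = P(A)+P(B)+P(C) - P(AB)-P(AC)-P(BC) + P(ABC)
= 23/58+33/58+19/58 - 11/29-7/29-7/29 + 13/58
= 19/29

19/29


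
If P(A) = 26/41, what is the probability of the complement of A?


P(A') = 1 - P(A) = 1 - 26/41 = 15/41

15/41


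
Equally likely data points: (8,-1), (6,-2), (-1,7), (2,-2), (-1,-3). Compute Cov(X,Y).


E[X]=14/5, E[Y]=-1/5, E[XY]=-28/5
Cov(X,Y) = E[XY] - E[X]E[Y] = -28/5 - 14/5*-1/5 = -126/25

-126/25


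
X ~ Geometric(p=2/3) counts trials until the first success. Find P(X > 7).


P(X > 7) = P(first 7 trials all fail) = (1-p)^7 = (1/3)^7 = 1/2187

1/2187


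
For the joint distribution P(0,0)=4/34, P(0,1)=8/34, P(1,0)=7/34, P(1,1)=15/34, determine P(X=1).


P(X=1) = P(1,0)+P(1,1) = 7/34 + 15/34 = 22/34 = 11/17

11/17


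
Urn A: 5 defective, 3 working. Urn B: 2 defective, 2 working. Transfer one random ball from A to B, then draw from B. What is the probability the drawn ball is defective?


P(transfer defective) = 5/8; P(transfer working) = 3/8
If defective transferred: Urn II has 3 defective of 5, so P(defective|defective moved) = 3/5
If working transferred: Urn II has 2 defective of 5, so P(defective|working moved) = 2/5
By total probability: P(defective) = 5/8*3/5 + 3/8*2/5 = 21/40

21/40


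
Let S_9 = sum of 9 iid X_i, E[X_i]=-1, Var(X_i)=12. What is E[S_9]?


E[S_n] = n*E[X_1] = 9*-1 = -9

-9


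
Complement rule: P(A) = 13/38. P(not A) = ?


P(A') = 1 - P(A) = 1 - 13/38 = 25/38

25/38


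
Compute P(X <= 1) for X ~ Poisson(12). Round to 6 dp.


P(X<=1) = e^(-12)*12^0/0! + e^(-12)*12^1/1!
≈ 0.0000061442 + 0.0000737305
= 0.0000798747
≈ 0.000080

0.000080


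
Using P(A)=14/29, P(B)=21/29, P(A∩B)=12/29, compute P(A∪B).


P(A∪B) = P(A) + P(B) - P(A∩B)
= 14/29 + 21/29 - 12/29 = 23/29

23/29


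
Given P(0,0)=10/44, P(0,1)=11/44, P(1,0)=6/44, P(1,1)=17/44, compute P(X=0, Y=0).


Read from table: P(X=0, Y=0) = 10/44 = 5/22

5/22


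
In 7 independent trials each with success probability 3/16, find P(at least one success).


P(at least one) = 1 - P(none)
P(none) = (1 - 3/16)^7 = (13/16)^7 = 62748517/268435456
P(at least one) = 1 - 62748517/268435456 = 205686939/268435456

205686939/268435456


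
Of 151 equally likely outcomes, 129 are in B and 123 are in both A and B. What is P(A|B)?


P(A|B) = P(A∩B)/P(B) = (123/151)/(129/151) = 123/129 = 41/43

41/43


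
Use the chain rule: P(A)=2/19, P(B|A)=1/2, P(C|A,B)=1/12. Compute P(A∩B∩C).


P(A∩B∩C) = P(A) * P(B|A) * P(C|A∩B)
= 2/19 * 1/2 * 1/12
= 1/19 * 1/12 = 1/228

1/228


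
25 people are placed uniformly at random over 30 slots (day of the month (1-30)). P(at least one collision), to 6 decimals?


P(all different) = prod((30-i)/30 for i=0..24) = 0.000000
P(at least one match) = 1 - 0.000000 = 1.000000

1.000000


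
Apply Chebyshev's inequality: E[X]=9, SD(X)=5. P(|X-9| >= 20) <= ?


k = 20/5 = 4
Chebyshev: P(|X-mu| >= k*sigma) <= 1/k^2 = 1/4^2 = 1/16

1/16


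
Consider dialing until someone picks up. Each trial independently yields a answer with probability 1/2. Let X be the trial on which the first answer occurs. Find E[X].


For geometric (trials until first success), E[X] = 1/p = 1/(1/2) = 2

2


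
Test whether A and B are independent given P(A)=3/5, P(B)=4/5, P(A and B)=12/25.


P(A)*P(B) = 3/5*4/5 = 12/25
P(A∩B) = 12/25, which equals P(A)P(B), so independent

Yes, A and B are independent


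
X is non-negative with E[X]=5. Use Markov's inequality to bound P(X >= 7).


Markov: P(X >= a) <= E[X]/a
P(X >= 7) <= 5/7

5/7


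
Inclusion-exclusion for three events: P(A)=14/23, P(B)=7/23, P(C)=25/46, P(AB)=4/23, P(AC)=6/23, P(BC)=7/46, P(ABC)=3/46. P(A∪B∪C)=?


P(A∪B∪C) = P(A)+P(B)+P(C) - P(AB)-P(AC)-P(BC) + P(ABC)
= 14/23+7/23+25/46 - 4/23-6/23-7/46 + 3/46
= 43/46

43/46


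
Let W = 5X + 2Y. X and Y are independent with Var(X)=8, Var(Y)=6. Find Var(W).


Independence => Cov(X,Y)=0
Var(5X + 2Y) = 5^2*Var(X) + 2^2*Var(Y)
= 25*8 + 4*6 = 224

224


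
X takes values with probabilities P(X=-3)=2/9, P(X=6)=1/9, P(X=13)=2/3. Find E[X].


E[X] = sum(x * P(x))
= -3*2/9 + 6*1/9 + 13*2/3
= 26/3

26/3


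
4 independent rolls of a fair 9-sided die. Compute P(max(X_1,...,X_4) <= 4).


P(max <= 4) = P(all X_i <= 4) = (P(X_1 <= 4))^4
= (4/9)^4 = 256/6561

256/6561


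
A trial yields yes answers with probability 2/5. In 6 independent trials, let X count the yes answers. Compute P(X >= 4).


P(X>=4) = P(X=4) + P(X=5) + P(X=6)
= 432/3125 + 576/15625 + 64/15625
= 112/625

112/625


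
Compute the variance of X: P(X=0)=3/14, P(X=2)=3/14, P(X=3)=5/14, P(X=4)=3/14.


E[X] = 33/14, E[X^2] = 15/2
Var(X) = E[X^2] - (E[X])^2 = 15/2 - (33/14)^2 = 381/196

381/196


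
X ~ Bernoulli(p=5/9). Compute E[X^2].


For Bernoulli: X in {0,1}
E[X^2] = 0^2*(1-5/9) + 1^2*5/9 = 5/9

5/9


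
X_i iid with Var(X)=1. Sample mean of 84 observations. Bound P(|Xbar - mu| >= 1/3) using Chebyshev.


Var(Xbar) = Var(X)/n = 1/84
Chebyshev: P(|Xbar-mu| >= 1/3) <= Var(Xbar)/(1/3)^2 = (1/84)/(1/9) = 3/28

3/28


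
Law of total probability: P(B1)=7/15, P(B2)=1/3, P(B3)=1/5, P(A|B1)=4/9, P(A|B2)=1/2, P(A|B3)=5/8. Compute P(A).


P(A) = P(A|B1)P(B1) + P(A|B2)P(B2) + P(A|B3)P(B3)
= 4/9*7/15 + 1/2*1/3 + 5/8*1/5
= 28/135 + 1/6 + 1/8 = 539/1080

539/1080


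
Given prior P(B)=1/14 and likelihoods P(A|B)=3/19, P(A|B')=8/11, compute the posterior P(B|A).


P(A) = P(A|B)P(B) + P(A|B')P(B') = 3/19*1/14 + 8/11*13/14 = 287/418
P(B|A) = P(A|B)P(B)/P(A) = (3/266)/(287/418) = 33/2009

33/2009


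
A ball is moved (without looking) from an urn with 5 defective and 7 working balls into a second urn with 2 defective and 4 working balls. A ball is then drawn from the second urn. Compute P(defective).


P(transfer defective) = 5/12; P(transfer working) = 7/12
If defective transferred: Urn II has 3 defective of 7, so P(defective|defective moved) = 3/7
If working transferred: Urn II has 2 defective of 7, so P(defective|working moved) = 2/7
By total probability: P(defective) = 5/12*3/7 + 7/12*2/7 = 29/84

29/84


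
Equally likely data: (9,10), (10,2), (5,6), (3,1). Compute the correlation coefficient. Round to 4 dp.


Cov(X,Y) = 3.6875, Var(X) = 8.1875, Var(Y) = 12.6875
rho = Cov/(sqrt(VarX)*sqrt(VarY)) = 0.3618

0.3618


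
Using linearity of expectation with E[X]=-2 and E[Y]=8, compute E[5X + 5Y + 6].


E[5X + 5Y + 6] = 5*E[X] + 5*E[Y] + 6
= (5)*(-2) + (5)*(8) + (6)
= -10 + 40 + 6 = 36

36


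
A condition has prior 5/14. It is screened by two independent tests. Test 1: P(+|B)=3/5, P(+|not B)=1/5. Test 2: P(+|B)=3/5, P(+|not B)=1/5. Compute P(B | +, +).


After test 1: P(+) = 3/5*5/14 + 1/5*9/14 = 12/35
P(B|+) = (3/14)/(12/35) = 5/8
After test 2 (use post1 as new prior): P(+) = 3/5*5/8 + 1/5*3/8 = 9/20
P(B|+,+) = (3/8)/(9/20) = 5/6

5/6


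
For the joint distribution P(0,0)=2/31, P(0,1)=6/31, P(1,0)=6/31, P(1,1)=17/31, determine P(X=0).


P(X=0) = P(0,0)+P(0,1) = 2/31 + 6/31 = 8/31

8/31


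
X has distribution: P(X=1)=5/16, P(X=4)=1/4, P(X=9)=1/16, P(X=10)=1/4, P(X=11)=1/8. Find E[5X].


E[5X] = sum(g(x)*P(x))
= 5*5/16 + 20*1/4 + 45*1/16 + 50*1/4 + 55*1/8
= 115/4

115/4


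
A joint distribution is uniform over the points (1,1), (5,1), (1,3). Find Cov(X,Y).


E[X]=7/3, E[Y]=5/3, E[XY]=3
Cov(X,Y) = E[XY] - E[X]E[Y] = 3 - 7/3*5/3 = -8/9

-8/9


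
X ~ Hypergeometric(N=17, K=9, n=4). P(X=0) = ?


P(X=0) = C(9,0)*C(8,4) / C(17,4)
= 1*70 / 2380
= 70/2380 = 1/34

1/34


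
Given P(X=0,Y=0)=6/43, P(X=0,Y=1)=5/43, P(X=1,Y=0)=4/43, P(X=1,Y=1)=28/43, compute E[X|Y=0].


P(Y=0) = 10/43
E[X|Y=0] = (0*6 + 1*4)/10 = 4/10 = 2/5

2/5


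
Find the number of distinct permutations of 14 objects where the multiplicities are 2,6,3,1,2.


14! = 87178291200
Denominator: 2!=2 * 6!=720 * 3!=6 * 1!=1 * 2!=2
Coefficient = 87178291200 / 17280 = 5045040

5045040


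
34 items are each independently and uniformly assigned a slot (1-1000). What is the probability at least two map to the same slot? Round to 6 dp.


P(all different) = prod((1000-i)/1000 for i=0..33) = 0.567014
P(at least one match) = 1 - 0.567014 = 0.432986

0.432986


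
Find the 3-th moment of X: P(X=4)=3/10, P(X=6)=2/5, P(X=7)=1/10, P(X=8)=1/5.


E[X^3] = sum(x^3 * P(x))
= 64*3/10 + 216*2/5 + 343*1/10 + 512*1/5
= 2423/10

2423/10


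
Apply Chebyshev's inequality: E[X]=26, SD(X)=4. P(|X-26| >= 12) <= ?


k = 12/4 = 3
Chebyshev: P(|X-mu| >= k*sigma) <= 1/k^2 = 1/3^2 = 1/9

1/9


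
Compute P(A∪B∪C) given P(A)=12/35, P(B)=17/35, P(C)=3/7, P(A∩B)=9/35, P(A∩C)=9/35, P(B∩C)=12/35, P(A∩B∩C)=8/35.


P(A∪B∪C) = P(A)+P(B)+P(C) - P(AB)-P(AC)-P(BC) + P(ABC)
= 12/35+17/35+3/7 - 9/35-9/35-12/35 + 8/35
= 22/35

22/35


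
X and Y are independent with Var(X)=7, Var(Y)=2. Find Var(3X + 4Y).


Independence => Cov(X,Y)=0
Var(3X + 4Y) = 3^2*Var(X) + 4^2*Var(Y)
= 9*7 + 16*2 = 95

95


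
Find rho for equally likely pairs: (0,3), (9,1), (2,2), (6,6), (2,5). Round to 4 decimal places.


Cov(X,Y) = -1.1200, Var(X) = 10.5600, Var(Y) = 3.4400
rho = Cov/(sqrt(VarX)*sqrt(VarY)) = -0.1858

-0.1858


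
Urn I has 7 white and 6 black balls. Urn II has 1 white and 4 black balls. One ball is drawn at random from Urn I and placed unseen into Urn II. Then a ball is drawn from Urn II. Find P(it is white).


P(transfer white) = 7/13; P(transfer black) = 6/13
If white transferred: Urn II has 2 white of 6, so P(white|white moved) = 1/3
If black transferred: Urn II has 1 white of 6, so P(white|black moved) = 1/6
By total probability: P(white) = 7/13*1/3 + 6/13*1/6 = 10/39

10/39


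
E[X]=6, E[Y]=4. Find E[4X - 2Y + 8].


E[4X - 2Y + 8] = 4*E[X] - 2*E[Y] + 8
= (4)*(6) + (-2)*(4) + (8)
= 24 - 8 + 8 = 24

24


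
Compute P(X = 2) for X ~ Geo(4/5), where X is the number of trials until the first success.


P(X=2) = (1-p)^1 * p = (1/5)^1 * 4/5
= 1/5 * 4/5 = 4/25

4/25


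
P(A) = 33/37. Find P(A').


P(A') = 1 - P(A) = 1 - 33/37 = 4/37

4/37


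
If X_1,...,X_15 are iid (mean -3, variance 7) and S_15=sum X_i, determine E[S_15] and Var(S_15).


E[S_n] = n*mu = 15*-3 = -45
Var(S_n) = n*sigma^2 = 15*7 = 105

E[S_15]=-45, Var(S_15)=105


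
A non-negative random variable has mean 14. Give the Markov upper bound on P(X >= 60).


Markov: P(X >= a) <= E[X]/a
P(X >= 60) <= 14/60 = 7/30

7/30


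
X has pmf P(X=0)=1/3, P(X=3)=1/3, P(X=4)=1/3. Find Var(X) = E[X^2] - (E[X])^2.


E[X] = 7/3, E[X^2] = 25/3
Var(X) = E[X^2] - (E[X])^2 = 25/3 - (7/3)^2 = 26/9

26/9


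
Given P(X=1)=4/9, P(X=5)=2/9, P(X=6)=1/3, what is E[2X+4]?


E[2X+4] = sum(g(x)*P(x))
= 6*4/9 + 14*2/9 + 16*1/3
= 100/9

100/9


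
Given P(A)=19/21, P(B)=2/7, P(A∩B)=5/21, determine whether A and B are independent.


P(A)*P(B) = 19/21*2/7 = 38/147
P(A∩B) = 5/21 != 38/147, so not independent

No, A and B are not independent


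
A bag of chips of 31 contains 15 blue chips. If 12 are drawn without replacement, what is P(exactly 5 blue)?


P(X=5) = C(15,5)*C(16,7) / C(31,12)
= 3003*11440 / 141120525
= 34354320/141120525 = 25168/103385

25168/103385


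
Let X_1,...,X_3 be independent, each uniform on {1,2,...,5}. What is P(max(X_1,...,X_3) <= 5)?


P(max <= 5) = P(all X_i <= 5) = (P(X_1 <= 5))^3
= (5/5)^3 = 1^3 = 1

1


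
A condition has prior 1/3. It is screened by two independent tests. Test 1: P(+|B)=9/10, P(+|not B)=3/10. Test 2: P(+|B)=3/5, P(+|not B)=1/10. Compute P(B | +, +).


After test 1: P(+) = 9/10*1/3 + 3/10*2/3 = 1/2
P(B|+) = (3/10)/(1/2) = 3/5
After test 2 (use post1 as new prior): P(+) = 3/5*3/5 + 1/10*2/5 = 2/5
P(B|+,+) = (9/25)/(2/5) = 9/10

9/10


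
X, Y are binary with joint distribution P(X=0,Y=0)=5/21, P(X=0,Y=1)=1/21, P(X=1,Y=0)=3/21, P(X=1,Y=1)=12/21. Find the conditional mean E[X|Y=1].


P(Y=1) = 13/21
E[X|Y=1] = (0*1 + 1*12)/13 = 12/13

12/13


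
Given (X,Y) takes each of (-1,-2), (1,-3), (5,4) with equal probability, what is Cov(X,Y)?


E[X]=5/3, E[Y]=-1/3, E[XY]=19/3
Cov(X,Y) = E[XY] - E[X]E[Y] = 19/3 - 5/3*-1/3 = 62/9

62/9


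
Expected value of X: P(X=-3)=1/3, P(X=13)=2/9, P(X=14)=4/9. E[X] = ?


E[X] = sum(x * P(x))
= -3*1/3 + 13*2/9 + 14*4/9
= 73/9

73/9


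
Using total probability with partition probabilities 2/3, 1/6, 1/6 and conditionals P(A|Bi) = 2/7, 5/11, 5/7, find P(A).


P(A) = P(A|B1)P(B1) + P(A|B2)P(B2) + P(A|B3)P(B3)
= 2/7*2/3 + 5/11*1/6 + 5/7*1/6
= 4/21 + 5/66 + 5/42 = 89/231

89/231


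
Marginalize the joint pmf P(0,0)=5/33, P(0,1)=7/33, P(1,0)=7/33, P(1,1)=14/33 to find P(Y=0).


P(Y=0) = P(0,0)+P(1,0) = 5/33 + 7/33 = 12/33 = 4/11

4/11


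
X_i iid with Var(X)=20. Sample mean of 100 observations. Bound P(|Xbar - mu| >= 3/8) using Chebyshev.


Var(Xbar) = Var(X)/n = 20/100
Chebyshev: P(|Xbar-mu| >= 3/8) <= Var(Xbar)/(3/8)^2 = (1/5)/(9/64) = 64/45
Bound exceeds 1, so trivial bound: 1

1


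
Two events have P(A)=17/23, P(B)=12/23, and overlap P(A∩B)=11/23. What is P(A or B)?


P(A∪B) = P(A) + P(B) - P(A∩B)
= 17/23 + 12/23 - 11/23 = 18/23

18/23


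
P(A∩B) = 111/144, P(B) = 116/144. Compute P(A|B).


P(A|B) = P(A∩B)/P(B) = (111/144)/(116/144) = 111/116

111/116


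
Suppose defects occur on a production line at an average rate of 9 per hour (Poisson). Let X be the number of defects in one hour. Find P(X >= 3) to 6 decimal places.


P(X>=3) = 1 - P(X<=2) = 1 - (e^(-9)*9^0/0! + e^(-9)*9^1/1! + e^(-9)*9^2/2!)
≈ 1 - (0.0001234098 + 0.0011106882 + 0.0049980971)
= 1 - 0.0062321951 = 0.9937678049
≈ 0.993768

0.993768


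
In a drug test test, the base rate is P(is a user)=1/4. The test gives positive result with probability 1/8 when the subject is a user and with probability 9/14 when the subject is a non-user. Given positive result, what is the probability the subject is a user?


P(A) = P(A|B)P(B) + P(A|B')P(B') = 1/8*1/4 + 9/14*3/4 = 115/224
P(B|A) = P(A|B)P(B)/P(A) = (1/32)/(115/224) = 7/115

7/115


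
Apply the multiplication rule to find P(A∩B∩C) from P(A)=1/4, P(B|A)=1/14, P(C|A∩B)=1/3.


P(A∩B∩C) = P(A) * P(B|A) * P(C|A∩B)
= 1/4 * 1/14 * 1/3
= 1/56 * 1/3 = 1/168

1/168


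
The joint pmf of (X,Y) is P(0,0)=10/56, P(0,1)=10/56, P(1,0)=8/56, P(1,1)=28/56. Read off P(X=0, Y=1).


Read from table: P(X=0, Y=1) = 10/56 = 5/28

5/28


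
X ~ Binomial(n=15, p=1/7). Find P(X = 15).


P(X=15) = C(15,15) * p^15 * (1-p)^0
= 1 * 1/4747561509943 * 1
= 1/4747561509943

1/4747561509943


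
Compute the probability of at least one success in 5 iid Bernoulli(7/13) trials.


P(at least one) = 1 - P(none)
P(none) = (1 - 7/13)^5 = (6/13)^5 = 7776/371293
P(at least one) = 1 - 7776/371293 = 363517/371293

363517/371293


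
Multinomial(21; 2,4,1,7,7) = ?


21! = 51090942171709440000
Denominator: 2!=2 * 4!=24 * 1!=1 * 7!=5040 * 7!=5040
Coefficient = 51090942171709440000 / 1219276800 = 41902660800

41902660800


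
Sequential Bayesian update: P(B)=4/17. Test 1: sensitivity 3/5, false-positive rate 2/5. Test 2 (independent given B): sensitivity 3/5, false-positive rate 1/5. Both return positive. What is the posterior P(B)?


After test 1: P(+) = 3/5*4/17 + 2/5*13/17 = 38/85
P(B|+) = (12/85)/(38/85) = 6/19
After test 2 (use post1 as new prior): P(+) = 3/5*6/19 + 1/5*13/19 = 31/95
P(B|+,+) = (18/95)/(31/95) = 18/31

18/31


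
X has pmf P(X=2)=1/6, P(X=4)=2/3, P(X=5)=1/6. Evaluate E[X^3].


E[X^3] = sum(x^3 * P(x))
= 8*1/6 + 64*2/3 + 125*1/6
= 389/6

389/6


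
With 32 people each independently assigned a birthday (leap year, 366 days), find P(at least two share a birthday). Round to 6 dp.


P(all different) = prod((366-i)/366 for i=0..31) = 0.247626
P(at least one match) = 1 - 0.247626 = 0.752374

0.752374


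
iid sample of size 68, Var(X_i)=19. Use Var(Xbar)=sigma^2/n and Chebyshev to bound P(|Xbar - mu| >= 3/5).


Var(Xbar) = Var(X)/n = 19/68
Chebyshev: P(|Xbar-mu| >= 3/5) <= Var(Xbar)/(3/5)^2 = (19/68)/(9/25) = 475/612

475/612


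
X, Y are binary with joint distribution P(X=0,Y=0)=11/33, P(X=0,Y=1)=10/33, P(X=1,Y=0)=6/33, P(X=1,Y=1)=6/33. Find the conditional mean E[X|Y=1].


P(Y=1) = 16/33
E[X|Y=1] = (0*10 + 1*6)/16 = 6/16 = 3/8

3/8


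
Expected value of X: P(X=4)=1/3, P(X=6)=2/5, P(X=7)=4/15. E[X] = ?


E[X] = sum(x * P(x))
= 4*1/3 + 6*2/5 + 7*4/15
= 28/5

28/5


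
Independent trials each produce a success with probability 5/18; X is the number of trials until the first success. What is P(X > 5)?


P(X > 5) = P(first 5 trials all fail) = (1-p)^5 = (13/18)^5 = 371293/1889568

371293/1889568


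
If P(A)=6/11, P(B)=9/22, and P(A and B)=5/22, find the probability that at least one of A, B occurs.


P(A∪B) = P(A) + P(B) - P(A∩B)
= 6/11 + 9/22 - 5/22 = 8/11

8/11


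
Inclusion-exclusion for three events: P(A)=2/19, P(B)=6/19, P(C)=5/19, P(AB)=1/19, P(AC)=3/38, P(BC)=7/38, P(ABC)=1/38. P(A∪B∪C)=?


P(A∪B∪C) = P(A)+P(B)+P(C) - P(AB)-P(AC)-P(BC) + P(ABC)
= 2/19+6/19+5/19 - 1/19-3/38-7/38 + 1/38
= 15/38

15/38


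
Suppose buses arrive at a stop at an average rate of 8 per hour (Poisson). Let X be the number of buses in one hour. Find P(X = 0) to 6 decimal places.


P(X=0) = e^(-8) * 8^0 / 0!
≈ 0.0003354626279 * 1 / 1
≈ 0.000335

0.000335


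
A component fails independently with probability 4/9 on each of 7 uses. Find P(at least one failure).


P(at least one) = 1 - P(none)
P(none) = (1 - 4/9)^7 = (5/9)^7 = 78125/4782969
P(at least one) = 1 - 78125/4782969 = 4704844/4782969

4704844/4782969


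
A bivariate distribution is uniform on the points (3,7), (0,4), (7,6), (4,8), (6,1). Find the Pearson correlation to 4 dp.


Cov(X,Y) = -0.6000, Var(X) = 6.0000, Var(Y) = 6.1600
rho = Cov/(sqrt(VarX)*sqrt(VarY)) = -0.0987

-0.0987


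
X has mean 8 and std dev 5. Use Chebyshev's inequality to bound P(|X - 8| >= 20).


k = 20/5 = 4
Chebyshev: P(|X-mu| >= k*sigma) <= 1/k^2 = 1/4^2 = 1/16

1/16


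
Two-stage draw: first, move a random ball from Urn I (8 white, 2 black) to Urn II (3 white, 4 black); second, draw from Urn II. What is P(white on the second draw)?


P(transfer white) = 8/10 = 4/5; P(transfer black) = 1/5
If white transferred: Urn II has 4 white of 8, so P(white|white moved) = 1/2
If black transferred: Urn II has 3 white of 8, so P(white|black moved) = 3/8
By total probability: P(white) = 4/5*1/2 + 1/5*3/8 = 19/40

19/40


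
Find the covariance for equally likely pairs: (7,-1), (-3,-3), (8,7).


E[X]=4, E[Y]=1, E[XY]=58/3
Cov(X,Y) = E[XY] - E[X]E[Y] = 58/3 - 4*1 = 46/3

46/3


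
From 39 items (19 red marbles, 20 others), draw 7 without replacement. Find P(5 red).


P(X=5) = C(19,5)*C(20,2) / C(39,7)
= 11628*190 / 15380937
= 2209320/15380937 = 760/5291

760/5291


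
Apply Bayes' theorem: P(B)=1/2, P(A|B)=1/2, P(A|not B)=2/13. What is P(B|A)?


P(A) = P(A|B)P(B) + P(A|B')P(B') = 1/2*1/2 + 2/13*1/2 = 17/52
P(B|A) = P(A|B)P(B)/P(A) = (1/4)/(17/52) = 13/17

13/17


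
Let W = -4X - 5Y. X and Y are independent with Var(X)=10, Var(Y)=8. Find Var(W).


Independence => Cov(X,Y)=0
Var(-4X - 5Y) = (-4)^2*Var(X) + (-5)^2*Var(Y)
= 16*10 + 25*8 = 360

360


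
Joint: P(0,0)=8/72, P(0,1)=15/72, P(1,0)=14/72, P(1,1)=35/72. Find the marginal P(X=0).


P(X=0) = P(0,0)+P(0,1) = 8/72 + 15/72 = 23/72

23/72


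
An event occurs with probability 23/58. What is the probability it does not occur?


P(A') = 1 - P(A) = 1 - 23/58 = 35/58

35/58


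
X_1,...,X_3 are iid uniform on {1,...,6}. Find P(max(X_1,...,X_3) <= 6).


P(max <= 6) = P(all X_i <= 6) = (P(X_1 <= 6))^3
= (6/6)^3 = 1^3 = 1

1


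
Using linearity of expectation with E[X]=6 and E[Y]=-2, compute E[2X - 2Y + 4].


E[2X - 2Y + 4] = 2*E[X] - 2*E[Y] + 4
= (2)*(6) + (-2)*(-2) + (4)
= 12 + 4 + 4 = 20

20


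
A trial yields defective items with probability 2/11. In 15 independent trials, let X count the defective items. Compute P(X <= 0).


P(X<=0) = P(X=0)
= 205891132094649/4177248169415651
= 205891132094649/4177248169415651

205891132094649/4177248169415651


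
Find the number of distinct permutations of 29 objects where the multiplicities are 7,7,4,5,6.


29! = 8841761993739701954543616000000
Denominator: 7!=5040 * 7!=5040 * 4!=24 * 5!=120 * 6!=720
Coefficient = 8841761993739701954543616000000 / 52672757760000 = 167862142970121600

167862142970121600


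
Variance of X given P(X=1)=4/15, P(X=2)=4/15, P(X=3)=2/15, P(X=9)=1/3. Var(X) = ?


E[X] = 21/5, E[X^2] = 443/15
Var(X) = E[X^2] - (E[X])^2 = 443/15 - (21/5)^2 = 892/75

892/75


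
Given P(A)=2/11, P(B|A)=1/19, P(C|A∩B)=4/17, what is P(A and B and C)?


P(A∩B∩C) = P(A) * P(B|A) * P(C|A∩B)
= 2/11 * 1/19 * 4/17
= 2/209 * 4/17 = 8/3553

8/3553


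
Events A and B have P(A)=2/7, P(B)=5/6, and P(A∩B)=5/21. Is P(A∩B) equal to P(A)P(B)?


P(A)*P(B) = 2/7*5/6 = 5/21
P(A∩B) = 5/21, which equals P(A)P(B), so independent

Yes, A and B are independent


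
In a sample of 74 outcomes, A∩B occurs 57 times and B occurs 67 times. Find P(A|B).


P(A|B) = P(A∩B)/P(B) = (57/74)/(67/74) = 57/67

57/67


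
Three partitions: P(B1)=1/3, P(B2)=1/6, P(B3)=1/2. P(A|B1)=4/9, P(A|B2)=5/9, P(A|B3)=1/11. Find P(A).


P(A) = P(A|B1)P(B1) + P(A|B2)P(B2) + P(A|B3)P(B3)
= 4/9*1/3 + 5/9*1/6 + 1/11*1/2
= 4/27 + 5/54 + 1/22 = 85/297

85/297


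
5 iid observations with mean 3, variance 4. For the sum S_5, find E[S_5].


E[S_n] = n*E[X_1] = 5*3 = 15

15


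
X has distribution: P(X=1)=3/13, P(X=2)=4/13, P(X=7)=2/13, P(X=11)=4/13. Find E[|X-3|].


E[|X-3|] = sum(g(x)*P(x))
= 2*3/13 + 1*4/13 + 4*2/13 + 8*4/13
= 50/13

50/13


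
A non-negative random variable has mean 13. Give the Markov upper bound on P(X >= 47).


Markov: P(X >= a) <= E[X]/a
P(X >= 47) <= 13/47

13/47


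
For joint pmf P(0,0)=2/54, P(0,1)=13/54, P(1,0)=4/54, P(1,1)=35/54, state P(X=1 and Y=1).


Read from table: P(X=1, Y=1) = 35/54

35/54


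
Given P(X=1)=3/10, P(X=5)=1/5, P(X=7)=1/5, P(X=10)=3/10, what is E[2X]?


E[2X] = sum(g(x)*P(x))
= 2*3/10 + 10*1/5 + 14*1/5 + 20*3/10
= 57/5

57/5


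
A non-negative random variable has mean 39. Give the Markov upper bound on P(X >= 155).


Markov: P(X >= a) <= E[X]/a
P(X >= 155) <= 39/155

39/155


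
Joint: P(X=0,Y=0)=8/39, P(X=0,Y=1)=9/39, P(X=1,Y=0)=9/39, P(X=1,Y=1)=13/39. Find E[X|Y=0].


P(Y=0) = 17/39
E[X|Y=0] = (0*8 + 1*9)/17 = 9/17

9/17


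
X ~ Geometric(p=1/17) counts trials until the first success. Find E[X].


For geometric (trials until first success), E[X] = 1/p = 1/(1/17) = 17

17


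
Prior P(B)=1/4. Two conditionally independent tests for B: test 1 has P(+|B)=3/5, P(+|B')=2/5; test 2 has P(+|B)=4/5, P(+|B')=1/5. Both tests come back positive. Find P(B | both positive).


After test 1: P(+) = 3/5*1/4 + 2/5*3/4 = 9/20
P(B|+) = (3/20)/(9/20) = 1/3
After test 2 (use post1 as new prior): P(+) = 4/5*1/3 + 1/5*2/3 = 2/5
P(B|+,+) = (4/15)/(2/5) = 2/3

2/3


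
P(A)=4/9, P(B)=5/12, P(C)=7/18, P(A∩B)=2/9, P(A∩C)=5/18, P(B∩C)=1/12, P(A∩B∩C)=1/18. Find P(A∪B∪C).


P(A∪B∪C) = P(A)+P(B)+P(C) - P(AB)-P(AC)-P(BC) + P(ABC)
= 4/9+5/12+7/18 - 2/9-5/18-1/12 + 1/18
= 13/18

13/18


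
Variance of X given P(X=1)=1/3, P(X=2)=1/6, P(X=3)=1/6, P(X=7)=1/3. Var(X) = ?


E[X] = 7/2, E[X^2] = 113/6
Var(X) = E[X^2] - (E[X])^2 = 113/6 - (7/2)^2 = 79/12

79/12


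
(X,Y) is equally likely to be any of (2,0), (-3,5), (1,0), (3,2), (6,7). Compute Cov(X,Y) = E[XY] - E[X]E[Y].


E[X]=9/5, E[Y]=14/5, E[XY]=33/5
Cov(X,Y) = E[XY] - E[X]E[Y] = 33/5 - 9/5*14/5 = 39/25

39/25


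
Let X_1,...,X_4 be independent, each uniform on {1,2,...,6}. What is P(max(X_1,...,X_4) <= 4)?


P(max <= 4) = P(all X_i <= 4) = (P(X_1 <= 4))^4
= (4/6)^4 = (2/3)^4 = 16/81

16/81


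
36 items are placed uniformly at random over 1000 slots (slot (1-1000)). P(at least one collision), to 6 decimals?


P(all different) = prod((1000-i)/1000 for i=0..35) = 0.528565
P(at least one match) = 1 - 0.528565 = 0.471435

0.471435


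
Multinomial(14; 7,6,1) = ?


14! = 87178291200
Denominator: 7!=5040 * 6!=720 * 1!=1
Coefficient = 87178291200 / 3628800 = 24024

24024


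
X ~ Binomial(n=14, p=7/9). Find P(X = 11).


P(X=11) = C(14,11) * p^11 * (1-p)^3
= 364 * 1977326743/31381059609 * 8/729
= 5757975475616/22876792454961

5757975475616/22876792454961


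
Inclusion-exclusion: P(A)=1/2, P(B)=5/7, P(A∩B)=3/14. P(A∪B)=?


P(A∪B) = P(A) + P(B) - P(A∩B)
= 1/2 + 5/7 - 3/14 = 1

1


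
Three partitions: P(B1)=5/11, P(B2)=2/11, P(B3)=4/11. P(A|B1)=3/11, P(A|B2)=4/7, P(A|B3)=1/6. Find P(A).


P(A) = P(A|B1)P(B1) + P(A|B2)P(B2) + P(A|B3)P(B3)
= 3/11*5/11 + 4/7*2/11 + 1/6*4/11
= 15/121 + 8/77 + 2/33 = 733/2541

733/2541


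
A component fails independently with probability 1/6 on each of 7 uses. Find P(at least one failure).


P(at least one) = 1 - P(none)
P(none) = (1 - 1/6)^7 = (5/6)^7 = 78125/279936
P(at least one) = 1 - 78125/279936 = 201811/279936

201811/279936


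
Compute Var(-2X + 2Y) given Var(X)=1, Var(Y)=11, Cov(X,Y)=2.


Var(-2X + 2Y) = (-2)^2*Var(X) + 2^2*Var(Y) + 2*(-2)*2*Cov(X,Y)
= 4*1 + 4*11 - 8*2
= 4 + 44 - 16 = 32

32


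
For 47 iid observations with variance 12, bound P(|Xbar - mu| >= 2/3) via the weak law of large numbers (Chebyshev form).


Var(Xbar) = Var(X)/n = 12/47
Chebyshev: P(|Xbar-mu| >= 2/3) <= Var(Xbar)/(2/3)^2 = (12/47)/(4/9) = 27/47

27/47


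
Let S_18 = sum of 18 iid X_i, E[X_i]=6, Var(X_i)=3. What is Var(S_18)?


By independence, Var(S_n) = n*Var(X_1) = 18*3 = 54

54


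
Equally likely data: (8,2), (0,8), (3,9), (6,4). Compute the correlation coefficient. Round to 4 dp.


Cov(X,Y) = -7.6875, Var(X) = 9.1875, Var(Y) = 8.1875
rho = Cov/(sqrt(VarX)*sqrt(VarY)) = -0.8864

-0.8864


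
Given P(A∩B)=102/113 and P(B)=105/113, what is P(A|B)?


P(A|B) = P(A∩B)/P(B) = (102/113)/(105/113) = 102/105 = 34/35

34/35


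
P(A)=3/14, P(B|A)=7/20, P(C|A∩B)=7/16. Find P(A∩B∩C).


P(A∩B∩C) = P(A) * P(B|A) * P(C|A∩B)
= 3/14 * 7/20 * 7/16
= 3/40 * 7/16 = 21/640

21/640


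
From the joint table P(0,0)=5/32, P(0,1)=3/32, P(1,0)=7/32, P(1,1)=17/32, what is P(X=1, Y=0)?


Read from table: P(X=1, Y=0) = 7/32

7/32


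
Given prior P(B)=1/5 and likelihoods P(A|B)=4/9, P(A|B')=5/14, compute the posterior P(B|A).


P(A) = P(A|B)P(B) + P(A|B')P(B') = 4/9*1/5 + 5/14*4/5 = 118/315
P(B|A) = P(A|B)P(B)/P(A) = (4/45)/(118/315) = 14/59

14/59


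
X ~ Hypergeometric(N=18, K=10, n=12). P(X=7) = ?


P(X=7) = C(10,7)*C(8,5) / C(18,12)
= 120*56 / 18564
= 6720/18564 = 80/221

80/221
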